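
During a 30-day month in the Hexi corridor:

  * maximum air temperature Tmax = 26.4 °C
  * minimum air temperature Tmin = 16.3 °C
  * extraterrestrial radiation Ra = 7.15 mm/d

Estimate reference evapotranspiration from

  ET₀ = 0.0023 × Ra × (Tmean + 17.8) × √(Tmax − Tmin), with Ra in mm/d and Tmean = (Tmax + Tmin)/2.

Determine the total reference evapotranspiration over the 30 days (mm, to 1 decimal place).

Tmean = (26.4 + 16.3)/2 = 21.35 °C
ET₀ = 0.0023 × 7.15 × (21.35 + 17.8) × √10.1 = 0.0023 × 7.15 × 39.15 × 3.1780 = 2.0461 mm/d
Over 30 days: 2.0461 × 30 = 61.383 mm

61.4 mm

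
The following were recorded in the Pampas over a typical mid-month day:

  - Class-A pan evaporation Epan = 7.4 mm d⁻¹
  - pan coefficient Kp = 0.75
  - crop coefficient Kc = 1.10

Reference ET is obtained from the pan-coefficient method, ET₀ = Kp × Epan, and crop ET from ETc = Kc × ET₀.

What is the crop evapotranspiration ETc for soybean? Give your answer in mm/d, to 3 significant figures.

6.11 mm/d

ET₀ = 0.75 × 7.4 = 5.5500 mm/d
ETc = Kc × ET₀ = 1.10 × 5.5500 = 6.1050 mm/d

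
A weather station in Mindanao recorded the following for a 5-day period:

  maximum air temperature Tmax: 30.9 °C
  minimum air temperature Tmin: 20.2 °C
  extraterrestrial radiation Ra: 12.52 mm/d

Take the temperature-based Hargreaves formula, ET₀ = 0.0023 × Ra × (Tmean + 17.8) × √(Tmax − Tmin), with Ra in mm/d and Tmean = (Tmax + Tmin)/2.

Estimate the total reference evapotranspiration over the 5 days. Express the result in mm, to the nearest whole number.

Tmean = (30.9 + 20.2)/2 = 25.55 °C
ET₀ = 0.0023 × 12.52 × (25.55 + 17.8) × √10.7 = 0.0023 × 12.52 × 43.35 × 3.2711 = 4.0833 mm/d
Over 5 days: 4.0833 × 5 = 20.417 mm

20 mm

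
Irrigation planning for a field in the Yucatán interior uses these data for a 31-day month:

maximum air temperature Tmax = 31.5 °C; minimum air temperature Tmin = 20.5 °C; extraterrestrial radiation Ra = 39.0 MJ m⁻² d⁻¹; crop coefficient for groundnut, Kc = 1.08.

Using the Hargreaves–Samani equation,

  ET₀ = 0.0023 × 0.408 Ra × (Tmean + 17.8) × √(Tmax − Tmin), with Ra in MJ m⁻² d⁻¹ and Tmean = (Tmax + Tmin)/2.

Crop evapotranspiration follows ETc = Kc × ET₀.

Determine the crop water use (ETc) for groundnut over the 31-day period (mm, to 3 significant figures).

178 mm

Tmean = (31.5 + 20.5)/2 = 26.00 °C
0.408 Ra = 0.408 × 39.0 = 15.9120 mm/d equivalent
ET₀ = 0.0023 × 15.9120 × (26.00 + 17.8) × √11.0 = 0.0023 × 15.9120 × 43.80 × 3.3166 = 5.3164 mm/d
ETc = Kc × ET₀ = 1.08 × 5.3164 = 5.7417 mm/d
Over 31 days: 5.7417 × 31 = 177.993 mm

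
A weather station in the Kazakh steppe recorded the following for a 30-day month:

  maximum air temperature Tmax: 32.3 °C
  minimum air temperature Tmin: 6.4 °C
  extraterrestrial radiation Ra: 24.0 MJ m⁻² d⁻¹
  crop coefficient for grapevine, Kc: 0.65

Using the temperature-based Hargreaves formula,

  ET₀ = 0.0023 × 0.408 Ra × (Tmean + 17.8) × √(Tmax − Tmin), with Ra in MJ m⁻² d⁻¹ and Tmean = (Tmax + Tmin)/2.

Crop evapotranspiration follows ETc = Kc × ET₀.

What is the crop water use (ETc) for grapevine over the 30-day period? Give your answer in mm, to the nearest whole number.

83 mm

Tmean = (32.3 + 6.4)/2 = 19.35 °C
0.408 Ra = 0.408 × 24.0 = 9.7920 mm/d equivalent
ET₀ = 0.0023 × 9.7920 × (19.35 + 17.8) × √25.9 = 0.0023 × 9.7920 × 37.15 × 5.0892 = 4.2580 mm/d
ETc = Kc × ET₀ = 0.65 × 4.2580 = 2.7677 mm/d
Over 30 days: 2.7677 × 30 = 83.031 mm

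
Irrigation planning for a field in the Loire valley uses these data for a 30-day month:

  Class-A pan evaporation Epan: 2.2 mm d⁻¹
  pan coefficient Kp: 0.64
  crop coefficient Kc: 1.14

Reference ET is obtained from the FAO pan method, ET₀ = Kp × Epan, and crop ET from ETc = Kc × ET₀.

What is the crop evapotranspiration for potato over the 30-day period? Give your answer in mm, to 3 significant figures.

48.2 mm

ET₀ = 0.64 × 2.2 = 1.4080 mm/d
ETc = Kc × ET₀ = 1.14 × 1.4080 = 1.6051 mm/d
Over 30 days: 1.6051 × 30 = 48.153 mm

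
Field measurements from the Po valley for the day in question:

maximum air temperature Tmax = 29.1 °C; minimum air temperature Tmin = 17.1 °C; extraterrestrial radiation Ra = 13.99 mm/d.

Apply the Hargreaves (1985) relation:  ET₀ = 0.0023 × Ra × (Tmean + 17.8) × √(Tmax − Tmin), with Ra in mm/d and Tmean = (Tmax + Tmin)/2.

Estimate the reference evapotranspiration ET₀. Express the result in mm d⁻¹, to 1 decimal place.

Tmean = (29.1 + 17.1)/2 = 23.10 °C
ET₀ = 0.0023 × 13.99 × (23.10 + 17.8) × √12.0 = 0.0023 × 13.99 × 40.90 × 3.4641 = 4.5589 mm/d

4.6 mm d⁻¹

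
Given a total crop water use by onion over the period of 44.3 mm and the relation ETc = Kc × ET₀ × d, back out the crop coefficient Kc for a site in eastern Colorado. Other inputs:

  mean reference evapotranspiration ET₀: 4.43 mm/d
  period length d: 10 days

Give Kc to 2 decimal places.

ETc = Kc × ET₀ × d  ⇒  Kc = ETc / (ET₀ × d)
Kc = 44.3 / (4.43 × 10) = 44.3 / 44.30 = 1.0000

1.00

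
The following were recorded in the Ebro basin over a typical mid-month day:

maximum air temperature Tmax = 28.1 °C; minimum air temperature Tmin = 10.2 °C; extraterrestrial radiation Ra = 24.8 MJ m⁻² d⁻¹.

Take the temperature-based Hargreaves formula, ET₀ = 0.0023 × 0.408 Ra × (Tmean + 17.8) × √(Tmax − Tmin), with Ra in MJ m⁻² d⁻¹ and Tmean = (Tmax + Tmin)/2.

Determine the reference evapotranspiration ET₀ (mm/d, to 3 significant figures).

3.64 mm/d

Tmean = (28.1 + 10.2)/2 = 19.15 °C
0.408 Ra = 0.408 × 24.8 = 10.1184 mm/d equivalent
ET₀ = 0.0023 × 10.1184 × (19.15 + 17.8) × √17.9 = 0.0023 × 10.1184 × 36.95 × 4.2308 = 3.6381 mm/d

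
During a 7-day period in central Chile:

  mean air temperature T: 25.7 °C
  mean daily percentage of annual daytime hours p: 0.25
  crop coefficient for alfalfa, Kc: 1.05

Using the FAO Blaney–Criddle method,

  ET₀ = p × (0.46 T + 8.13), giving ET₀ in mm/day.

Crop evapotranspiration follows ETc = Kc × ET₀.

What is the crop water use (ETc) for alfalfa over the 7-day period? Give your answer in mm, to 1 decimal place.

36.7 mm

ET₀ = 0.25 × (0.46 × 25.7 + 8.13) = 0.25 × 19.952 = 4.9880 mm/d
ETc = Kc × ET₀ = 1.05 × 4.9880 = 5.2374 mm/d
Over 7 days: 5.2374 × 7 = 36.662 mm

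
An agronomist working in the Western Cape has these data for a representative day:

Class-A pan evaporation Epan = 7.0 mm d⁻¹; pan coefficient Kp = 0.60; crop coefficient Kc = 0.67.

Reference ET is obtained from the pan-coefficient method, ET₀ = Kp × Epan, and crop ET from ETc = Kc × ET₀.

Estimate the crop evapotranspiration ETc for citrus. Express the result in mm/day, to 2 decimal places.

2.81 mm/day

ET₀ = 0.60 × 7.0 = 4.2000 mm/d
ETc = Kc × ET₀ = 0.67 × 4.2000 = 2.8140 mm/d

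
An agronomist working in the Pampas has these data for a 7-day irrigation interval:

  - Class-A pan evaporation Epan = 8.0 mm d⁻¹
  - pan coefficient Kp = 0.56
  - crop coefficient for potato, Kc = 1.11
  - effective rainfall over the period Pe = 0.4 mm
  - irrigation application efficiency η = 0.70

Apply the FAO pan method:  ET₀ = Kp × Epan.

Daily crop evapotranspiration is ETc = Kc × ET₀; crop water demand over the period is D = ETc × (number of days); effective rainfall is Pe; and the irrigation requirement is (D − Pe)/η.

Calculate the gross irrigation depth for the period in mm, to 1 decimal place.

49.2 mm

ET₀ = 0.56 × 8.0 = 4.4800 mm/d
ETc = Kc × ET₀ = 1.11 × 4.4800 = 4.9728 mm/d
Crop demand D = ETc × 7 d = 4.9728 × 7 = 34.810 mm
D − Pe = 34.810 − 0.4 = 34.410 mm
Gross irrigation = 34.410 / 0.70 = 49.157 mm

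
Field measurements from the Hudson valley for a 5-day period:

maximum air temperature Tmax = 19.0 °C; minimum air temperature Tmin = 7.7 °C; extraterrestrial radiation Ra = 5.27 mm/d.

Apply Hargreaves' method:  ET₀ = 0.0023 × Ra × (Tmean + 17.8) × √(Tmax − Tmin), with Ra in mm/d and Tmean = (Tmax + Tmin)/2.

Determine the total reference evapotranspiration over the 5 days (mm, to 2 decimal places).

6.35 mm

Tmean = (19.0 + 7.7)/2 = 13.35 °C
ET₀ = 0.0023 × 5.27 × (13.35 + 17.8) × √11.3 = 0.0023 × 5.27 × 31.15 × 3.3615 = 1.2692 mm/d
Over 5 days: 1.2692 × 5 = 6.346 mm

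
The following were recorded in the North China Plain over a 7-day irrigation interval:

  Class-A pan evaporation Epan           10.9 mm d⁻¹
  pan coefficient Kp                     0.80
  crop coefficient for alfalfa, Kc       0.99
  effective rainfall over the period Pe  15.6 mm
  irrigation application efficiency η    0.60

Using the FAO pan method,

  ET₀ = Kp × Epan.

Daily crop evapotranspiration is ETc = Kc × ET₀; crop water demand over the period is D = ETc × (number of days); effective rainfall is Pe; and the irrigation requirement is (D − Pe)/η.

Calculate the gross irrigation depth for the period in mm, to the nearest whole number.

ET₀ = 0.80 × 10.9 = 8.7200 mm/d
ETc = Kc × ET₀ = 0.99 × 8.7200 = 8.6328 mm/d
Crop demand D = ETc × 7 d = 8.6328 × 7 = 60.430 mm
D − Pe = 60.430 − 15.6 = 44.830 mm
Gross irrigation = 44.830 / 0.60 = 74.717 mm

75 mm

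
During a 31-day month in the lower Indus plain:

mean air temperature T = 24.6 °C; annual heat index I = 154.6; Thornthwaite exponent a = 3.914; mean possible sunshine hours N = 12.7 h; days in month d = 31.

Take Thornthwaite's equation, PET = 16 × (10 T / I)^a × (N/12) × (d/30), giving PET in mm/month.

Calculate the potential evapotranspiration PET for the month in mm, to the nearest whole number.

108 mm

10T/I = 10 × 24.6 / 154.6 = 1.5912
(10T/I)^a = 1.5912^3.914 = 6.1596
Uncorrected PET = 16 × 6.1596 = 98.554 mm
Correction = (N/12)(d/30) = (12.7/12)(31/30) = 1.0936
PET = 98.554 × 1.0936 = 107.779 mm/month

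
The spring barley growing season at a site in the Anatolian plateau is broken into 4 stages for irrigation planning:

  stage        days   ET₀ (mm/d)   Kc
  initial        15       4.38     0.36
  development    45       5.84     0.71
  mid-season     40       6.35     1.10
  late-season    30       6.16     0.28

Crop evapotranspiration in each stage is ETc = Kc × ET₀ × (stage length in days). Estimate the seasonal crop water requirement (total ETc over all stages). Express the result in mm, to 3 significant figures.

541 mm

initial: 0.36 × 4.38 × 15 = 23.65 mm
development: 0.71 × 5.84 × 45 = 186.59 mm
mid-season: 1.10 × 6.35 × 40 = 279.40 mm
late-season: 0.28 × 6.16 × 30 = 51.74 mm
Seasonal total = 541.38 mm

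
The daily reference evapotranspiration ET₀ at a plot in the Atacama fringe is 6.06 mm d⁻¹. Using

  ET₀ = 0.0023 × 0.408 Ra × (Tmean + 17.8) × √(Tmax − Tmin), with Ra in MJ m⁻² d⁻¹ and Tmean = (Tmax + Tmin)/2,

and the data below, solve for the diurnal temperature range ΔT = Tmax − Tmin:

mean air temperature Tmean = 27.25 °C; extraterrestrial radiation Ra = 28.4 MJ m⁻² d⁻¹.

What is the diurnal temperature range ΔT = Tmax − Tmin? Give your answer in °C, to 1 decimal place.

25.5 °C

√ΔT = ET₀ / [0.0023 × 0.408 × Ra × (Tmean+17.8)] = 6.06 / (0.0023 × 11.5872 × 45.05) = 5.0474
ΔT = 5.0474² = 25.476 °C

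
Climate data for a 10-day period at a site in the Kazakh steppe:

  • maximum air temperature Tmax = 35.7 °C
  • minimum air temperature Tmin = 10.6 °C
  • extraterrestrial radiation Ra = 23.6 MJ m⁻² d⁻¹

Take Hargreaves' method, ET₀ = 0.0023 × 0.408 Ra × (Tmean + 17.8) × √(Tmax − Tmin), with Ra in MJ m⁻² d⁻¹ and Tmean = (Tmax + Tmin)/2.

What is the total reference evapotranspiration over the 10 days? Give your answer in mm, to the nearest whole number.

45 mm

Tmean = (35.7 + 10.6)/2 = 23.15 °C
0.408 Ra = 0.408 × 23.6 = 9.6288 mm/d equivalent
ET₀ = 0.0023 × 9.6288 × (23.15 + 17.8) × √25.1 = 0.0023 × 9.6288 × 40.95 × 5.0100 = 4.5435 mm/d
Over 10 days: 4.5435 × 10 = 45.435 mm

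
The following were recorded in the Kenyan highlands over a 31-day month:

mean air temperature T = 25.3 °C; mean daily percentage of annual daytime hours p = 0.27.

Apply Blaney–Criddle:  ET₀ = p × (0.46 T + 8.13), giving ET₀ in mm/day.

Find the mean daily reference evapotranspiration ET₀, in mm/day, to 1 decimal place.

ET₀ = 0.27 × (0.46 × 25.3 + 8.13) = 0.27 × 19.768 = 5.3374 mm/d

5.3 mm/day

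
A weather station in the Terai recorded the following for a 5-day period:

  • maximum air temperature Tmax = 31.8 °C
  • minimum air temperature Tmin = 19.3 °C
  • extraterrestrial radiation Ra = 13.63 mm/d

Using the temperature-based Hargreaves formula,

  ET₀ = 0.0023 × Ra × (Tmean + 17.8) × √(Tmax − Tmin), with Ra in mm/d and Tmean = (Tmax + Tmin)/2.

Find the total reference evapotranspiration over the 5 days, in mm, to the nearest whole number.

24 mm

Tmean = (31.8 + 19.3)/2 = 25.55 °C
ET₀ = 0.0023 × 13.63 × (25.55 + 17.8) × √12.5 = 0.0023 × 13.63 × 43.35 × 3.5355 = 4.8047 mm/d
Over 5 days: 4.8047 × 5 = 24.024 mm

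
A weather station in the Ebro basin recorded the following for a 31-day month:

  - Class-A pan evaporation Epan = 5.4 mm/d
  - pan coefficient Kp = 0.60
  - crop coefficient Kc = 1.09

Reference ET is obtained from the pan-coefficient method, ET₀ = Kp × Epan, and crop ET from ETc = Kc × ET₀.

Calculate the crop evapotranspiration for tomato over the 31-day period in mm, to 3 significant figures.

ET₀ = 0.60 × 5.4 = 3.2400 mm/d
ETc = Kc × ET₀ = 1.09 × 3.2400 = 3.5316 mm/d
Over 31 days: 3.5316 × 31 = 109.480 mm

109 mm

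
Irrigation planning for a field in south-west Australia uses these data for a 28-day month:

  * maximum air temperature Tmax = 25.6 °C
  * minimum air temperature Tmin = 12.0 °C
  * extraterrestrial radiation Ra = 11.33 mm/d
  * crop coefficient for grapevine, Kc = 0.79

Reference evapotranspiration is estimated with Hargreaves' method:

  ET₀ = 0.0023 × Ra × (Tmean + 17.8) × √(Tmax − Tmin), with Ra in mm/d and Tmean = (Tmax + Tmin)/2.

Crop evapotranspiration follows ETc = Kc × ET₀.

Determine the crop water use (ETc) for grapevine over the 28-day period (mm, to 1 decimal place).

Tmean = (25.6 + 12.0)/2 = 18.80 °C
ET₀ = 0.0023 × 11.33 × (18.80 + 17.8) × √13.6 = 0.0023 × 11.33 × 36.60 × 3.6878 = 3.5173 mm/d
ETc = Kc × ET₀ = 0.79 × 3.5173 = 2.7787 mm/d
Over 28 days: 2.7787 × 28 = 77.804 mm

77.8 mm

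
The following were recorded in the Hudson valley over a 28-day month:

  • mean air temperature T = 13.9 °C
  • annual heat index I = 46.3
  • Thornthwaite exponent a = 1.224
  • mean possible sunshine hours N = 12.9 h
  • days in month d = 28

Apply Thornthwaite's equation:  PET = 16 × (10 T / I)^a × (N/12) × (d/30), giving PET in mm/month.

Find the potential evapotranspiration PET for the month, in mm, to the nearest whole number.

62 mm

10T/I = 10 × 13.9 / 46.3 = 3.0022
(10T/I)^a = 3.0022^1.224 = 3.8405
Uncorrected PET = 16 × 3.8405 = 61.448 mm
Correction = (N/12)(d/30) = (12.9/12)(28/30) = 1.0033
PET = 61.448 × 1.0033 = 61.651 mm/month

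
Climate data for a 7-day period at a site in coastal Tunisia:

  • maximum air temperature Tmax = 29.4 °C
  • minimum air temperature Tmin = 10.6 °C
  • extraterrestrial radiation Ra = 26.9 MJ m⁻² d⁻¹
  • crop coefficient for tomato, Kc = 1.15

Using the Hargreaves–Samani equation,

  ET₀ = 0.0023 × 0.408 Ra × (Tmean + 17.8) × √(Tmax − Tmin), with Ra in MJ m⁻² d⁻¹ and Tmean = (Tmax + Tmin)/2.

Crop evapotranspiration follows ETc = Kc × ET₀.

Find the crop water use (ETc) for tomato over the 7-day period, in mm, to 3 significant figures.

33.3 mm

Tmean = (29.4 + 10.6)/2 = 20.00 °C
0.408 Ra = 0.408 × 26.9 = 10.9752 mm/d equivalent
ET₀ = 0.0023 × 10.9752 × (20.00 + 17.8) × √18.8 = 0.0023 × 10.9752 × 37.80 × 4.3359 = 4.1372 mm/d
ETc = Kc × ET₀ = 1.15 × 4.1372 = 4.7578 mm/d
Over 7 days: 4.7578 × 7 = 33.305 mm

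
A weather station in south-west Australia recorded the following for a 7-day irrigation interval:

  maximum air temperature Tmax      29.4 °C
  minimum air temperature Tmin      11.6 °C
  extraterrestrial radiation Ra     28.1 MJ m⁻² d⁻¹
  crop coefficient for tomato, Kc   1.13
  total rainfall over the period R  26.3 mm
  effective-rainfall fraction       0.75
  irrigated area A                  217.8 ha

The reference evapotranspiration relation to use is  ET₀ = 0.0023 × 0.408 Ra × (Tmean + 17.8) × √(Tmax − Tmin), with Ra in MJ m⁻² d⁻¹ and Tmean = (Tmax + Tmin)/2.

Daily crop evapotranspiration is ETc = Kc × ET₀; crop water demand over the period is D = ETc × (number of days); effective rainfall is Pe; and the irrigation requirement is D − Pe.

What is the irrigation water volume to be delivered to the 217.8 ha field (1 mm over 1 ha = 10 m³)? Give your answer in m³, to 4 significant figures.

30450 m³

Tmean = (29.4 + 11.6)/2 = 20.50 °C
0.408 Ra = 0.408 × 28.1 = 11.4648 mm/d equivalent
ET₀ = 0.0023 × 11.4648 × (20.50 + 17.8) × √17.8 = 0.0023 × 11.4648 × 38.30 × 4.2190 = 4.2609 mm/d
ETc = Kc × ET₀ = 1.13 × 4.2609 = 4.8148 mm/d
Crop demand D = ETc × 7 d = 4.8148 × 7 = 33.704 mm
Pe = 0.75 × 26.3 = 19.725 mm
D − Pe = 33.704 − 19.725 = 13.979 mm
Volume = 13.979 mm × 217.8 ha × 10 = 30446.3 m³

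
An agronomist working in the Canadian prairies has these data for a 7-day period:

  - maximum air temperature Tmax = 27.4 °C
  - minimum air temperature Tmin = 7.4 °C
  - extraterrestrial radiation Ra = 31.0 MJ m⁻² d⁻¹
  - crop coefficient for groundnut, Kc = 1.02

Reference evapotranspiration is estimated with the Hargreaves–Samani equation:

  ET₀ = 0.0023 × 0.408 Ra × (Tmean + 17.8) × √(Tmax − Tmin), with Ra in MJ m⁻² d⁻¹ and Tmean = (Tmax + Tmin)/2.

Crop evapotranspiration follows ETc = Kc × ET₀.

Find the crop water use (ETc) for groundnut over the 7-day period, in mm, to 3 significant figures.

32.7 mm

Tmean = (27.4 + 7.4)/2 = 17.40 °C
0.408 Ra = 0.408 × 31.0 = 12.6480 mm/d equivalent
ET₀ = 0.0023 × 12.6480 × (17.40 + 17.8) × √20.0 = 0.0023 × 12.6480 × 35.20 × 4.4721 = 4.5794 mm/d
ETc = Kc × ET₀ = 1.02 × 4.5794 = 4.6710 mm/d
Over 7 days: 4.6710 × 7 = 32.697 mm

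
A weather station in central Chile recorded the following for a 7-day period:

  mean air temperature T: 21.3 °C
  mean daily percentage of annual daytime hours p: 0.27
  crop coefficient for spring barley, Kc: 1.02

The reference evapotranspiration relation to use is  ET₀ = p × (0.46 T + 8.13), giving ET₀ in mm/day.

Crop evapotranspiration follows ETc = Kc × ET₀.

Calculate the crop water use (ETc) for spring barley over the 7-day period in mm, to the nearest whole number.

ET₀ = 0.27 × (0.46 × 21.3 + 8.13) = 0.27 × 17.928 = 4.8406 mm/d
ETc = Kc × ET₀ = 1.02 × 4.8406 = 4.9374 mm/d
Over 7 days: 4.9374 × 7 = 34.562 mm

35 mm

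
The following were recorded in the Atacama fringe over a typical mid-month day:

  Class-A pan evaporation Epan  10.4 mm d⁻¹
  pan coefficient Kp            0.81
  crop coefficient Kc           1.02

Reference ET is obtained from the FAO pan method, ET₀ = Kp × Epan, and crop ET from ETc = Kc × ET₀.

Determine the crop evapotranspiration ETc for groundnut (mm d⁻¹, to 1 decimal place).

ET₀ = 0.81 × 10.4 = 8.4240 mm/d
ETc = Kc × ET₀ = 1.02 × 8.4240 = 8.5925 mm/d

8.6 mm d⁻¹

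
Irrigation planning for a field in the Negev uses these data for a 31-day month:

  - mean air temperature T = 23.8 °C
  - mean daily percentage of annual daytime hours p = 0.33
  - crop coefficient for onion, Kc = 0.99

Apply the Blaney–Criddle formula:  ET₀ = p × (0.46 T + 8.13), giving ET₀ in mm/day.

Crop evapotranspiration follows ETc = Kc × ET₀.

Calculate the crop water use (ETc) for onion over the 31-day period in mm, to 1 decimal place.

ET₀ = 0.33 × (0.46 × 23.8 + 8.13) = 0.33 × 19.078 = 6.2957 mm/d
ETc = Kc × ET₀ = 0.99 × 6.2957 = 6.2327 mm/d
Over 31 days: 6.2327 × 31 = 193.214 mm

193.2 mm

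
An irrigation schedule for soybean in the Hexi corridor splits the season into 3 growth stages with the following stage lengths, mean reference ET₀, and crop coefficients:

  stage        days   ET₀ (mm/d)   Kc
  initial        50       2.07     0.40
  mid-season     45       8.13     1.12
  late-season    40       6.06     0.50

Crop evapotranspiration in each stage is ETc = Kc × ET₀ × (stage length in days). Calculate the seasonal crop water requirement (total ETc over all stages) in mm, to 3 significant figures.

initial: 0.40 × 2.07 × 50 = 41.40 mm
mid-season: 1.12 × 8.13 × 45 = 409.75 mm
late-season: 0.50 × 6.06 × 40 = 121.20 mm
Seasonal total = 572.35 mm

572 mm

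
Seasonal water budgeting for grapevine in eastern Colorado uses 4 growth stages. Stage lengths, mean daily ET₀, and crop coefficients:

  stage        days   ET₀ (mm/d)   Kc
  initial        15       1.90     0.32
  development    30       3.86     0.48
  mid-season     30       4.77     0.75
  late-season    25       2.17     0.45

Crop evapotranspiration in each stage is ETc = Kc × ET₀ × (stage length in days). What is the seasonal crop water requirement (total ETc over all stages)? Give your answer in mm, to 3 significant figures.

196 mm

initial: 0.32 × 1.90 × 15 = 9.12 mm
development: 0.48 × 3.86 × 30 = 55.58 mm
mid-season: 0.75 × 4.77 × 30 = 107.33 mm
late-season: 0.45 × 2.17 × 25 = 24.41 mm
Seasonal total = 196.44 mm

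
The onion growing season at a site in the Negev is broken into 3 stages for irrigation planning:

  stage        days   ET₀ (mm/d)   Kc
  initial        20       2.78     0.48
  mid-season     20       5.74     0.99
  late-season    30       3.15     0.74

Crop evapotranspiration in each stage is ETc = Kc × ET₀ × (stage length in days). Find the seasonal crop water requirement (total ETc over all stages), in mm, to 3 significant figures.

initial: 0.48 × 2.78 × 20 = 26.69 mm
mid-season: 0.99 × 5.74 × 20 = 113.65 mm
late-season: 0.74 × 3.15 × 30 = 69.93 mm
Seasonal total = 210.27 mm

210 mm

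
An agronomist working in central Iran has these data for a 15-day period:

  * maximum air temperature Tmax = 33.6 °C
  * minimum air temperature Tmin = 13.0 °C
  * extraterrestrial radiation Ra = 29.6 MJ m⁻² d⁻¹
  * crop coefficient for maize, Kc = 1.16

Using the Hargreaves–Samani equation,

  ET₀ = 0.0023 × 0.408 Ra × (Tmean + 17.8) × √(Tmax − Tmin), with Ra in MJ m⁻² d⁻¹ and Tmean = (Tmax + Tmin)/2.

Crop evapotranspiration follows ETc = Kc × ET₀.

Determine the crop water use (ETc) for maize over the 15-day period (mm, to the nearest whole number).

90 mm

Tmean = (33.6 + 13.0)/2 = 23.30 °C
0.408 Ra = 0.408 × 29.6 = 12.0768 mm/d equivalent
ET₀ = 0.0023 × 12.0768 × (23.30 + 17.8) × √20.6 = 0.0023 × 12.0768 × 41.10 × 4.5387 = 5.1815 mm/d
ETc = Kc × ET₀ = 1.16 × 5.1815 = 6.0105 mm/d
Over 15 days: 6.0105 × 15 = 90.158 mm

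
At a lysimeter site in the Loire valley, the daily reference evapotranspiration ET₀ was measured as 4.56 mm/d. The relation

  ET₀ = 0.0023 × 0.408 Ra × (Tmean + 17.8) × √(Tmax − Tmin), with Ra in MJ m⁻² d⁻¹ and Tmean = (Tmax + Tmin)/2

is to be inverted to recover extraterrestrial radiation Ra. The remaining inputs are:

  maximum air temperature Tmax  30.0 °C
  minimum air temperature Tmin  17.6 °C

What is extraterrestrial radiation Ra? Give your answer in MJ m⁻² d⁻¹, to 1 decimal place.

33.2 MJ m⁻² d⁻¹

Tmean = (30.0+17.6)/2 = 23.80 °C; ΔT = 12.4
Ra = ET₀ / [0.0023 × 0.408 × (Tmean+17.8) × √ΔT]
   = 4.56 / (0.0023 × 0.408 × 41.60 × 3.5214) = 33.172 MJ m⁻² d⁻¹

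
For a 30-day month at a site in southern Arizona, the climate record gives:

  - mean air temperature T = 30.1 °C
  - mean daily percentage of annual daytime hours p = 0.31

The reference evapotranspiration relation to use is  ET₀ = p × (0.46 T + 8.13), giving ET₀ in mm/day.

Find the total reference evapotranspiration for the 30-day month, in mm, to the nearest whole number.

204 mm

ET₀ = 0.31 × (0.46 × 30.1 + 8.13) = 0.31 × 21.976 = 6.8126 mm/d
Monthly total = 6.8126 × 30 = 204.378 mm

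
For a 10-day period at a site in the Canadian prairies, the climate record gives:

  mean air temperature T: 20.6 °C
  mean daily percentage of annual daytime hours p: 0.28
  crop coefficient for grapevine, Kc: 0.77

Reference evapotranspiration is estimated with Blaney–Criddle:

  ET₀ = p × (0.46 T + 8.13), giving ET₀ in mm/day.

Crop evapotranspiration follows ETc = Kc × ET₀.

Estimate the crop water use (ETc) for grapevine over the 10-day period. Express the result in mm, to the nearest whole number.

ET₀ = 0.28 × (0.46 × 20.6 + 8.13) = 0.28 × 17.606 = 4.9297 mm/d
ETc = Kc × ET₀ = 0.77 × 4.9297 = 3.7959 mm/d
Over 10 days: 3.7959 × 10 = 37.959 mm

38 mm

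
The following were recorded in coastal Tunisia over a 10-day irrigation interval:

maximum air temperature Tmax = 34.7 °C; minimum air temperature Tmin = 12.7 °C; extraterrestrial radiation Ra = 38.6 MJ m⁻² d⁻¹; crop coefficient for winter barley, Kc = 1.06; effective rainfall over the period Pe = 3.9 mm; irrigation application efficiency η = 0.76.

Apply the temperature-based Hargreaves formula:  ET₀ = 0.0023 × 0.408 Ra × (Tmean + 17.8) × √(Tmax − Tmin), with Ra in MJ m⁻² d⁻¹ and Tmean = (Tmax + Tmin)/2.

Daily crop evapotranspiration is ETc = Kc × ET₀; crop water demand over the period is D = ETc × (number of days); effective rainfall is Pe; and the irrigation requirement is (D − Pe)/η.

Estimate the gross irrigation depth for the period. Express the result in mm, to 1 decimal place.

Tmean = (34.7 + 12.7)/2 = 23.70 °C
0.408 Ra = 0.408 × 38.6 = 15.7488 mm/d equivalent
ET₀ = 0.0023 × 15.7488 × (23.70 + 17.8) × √22.0 = 0.0023 × 15.7488 × 41.50 × 4.6904 = 7.0507 mm/d
ETc = Kc × ET₀ = 1.06 × 7.0507 = 7.4737 mm/d
Crop demand D = ETc × 10 d = 7.4737 × 10 = 74.737 mm
D − Pe = 74.737 − 3.9 = 70.837 mm
Gross irrigation = 70.837 / 0.76 = 93.207 mm

93.2 mm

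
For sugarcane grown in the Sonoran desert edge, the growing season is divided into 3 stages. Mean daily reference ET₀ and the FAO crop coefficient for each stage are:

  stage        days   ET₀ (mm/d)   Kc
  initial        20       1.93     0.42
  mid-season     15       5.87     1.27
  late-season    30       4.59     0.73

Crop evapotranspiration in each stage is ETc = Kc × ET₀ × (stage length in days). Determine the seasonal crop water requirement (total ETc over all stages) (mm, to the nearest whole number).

229 mm

initial: 0.42 × 1.93 × 20 = 16.21 mm
mid-season: 1.27 × 5.87 × 15 = 111.82 mm
late-season: 0.73 × 4.59 × 30 = 100.52 mm
Seasonal total = 228.55 mm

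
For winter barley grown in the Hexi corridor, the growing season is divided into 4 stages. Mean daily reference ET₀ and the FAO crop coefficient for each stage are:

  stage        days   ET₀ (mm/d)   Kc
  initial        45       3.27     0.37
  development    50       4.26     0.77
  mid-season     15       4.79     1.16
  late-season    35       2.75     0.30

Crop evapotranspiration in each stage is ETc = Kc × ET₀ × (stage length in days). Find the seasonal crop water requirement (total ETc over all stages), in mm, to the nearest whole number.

initial: 0.37 × 3.27 × 45 = 54.45 mm
development: 0.77 × 4.26 × 50 = 164.01 mm
mid-season: 1.16 × 4.79 × 15 = 83.35 mm
late-season: 0.30 × 2.75 × 35 = 28.88 mm
Seasonal total = 330.69 mm

331 mm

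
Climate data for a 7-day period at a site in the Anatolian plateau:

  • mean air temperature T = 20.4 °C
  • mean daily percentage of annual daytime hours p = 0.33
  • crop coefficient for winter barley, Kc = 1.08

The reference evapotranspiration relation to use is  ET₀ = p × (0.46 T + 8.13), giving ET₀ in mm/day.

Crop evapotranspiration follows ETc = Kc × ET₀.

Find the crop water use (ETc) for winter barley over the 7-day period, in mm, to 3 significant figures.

ET₀ = 0.33 × (0.46 × 20.4 + 8.13) = 0.33 × 17.514 = 5.7796 mm/d
ETc = Kc × ET₀ = 1.08 × 5.7796 = 6.2420 mm/d
Over 7 days: 6.2420 × 7 = 43.694 mm

43.7 mm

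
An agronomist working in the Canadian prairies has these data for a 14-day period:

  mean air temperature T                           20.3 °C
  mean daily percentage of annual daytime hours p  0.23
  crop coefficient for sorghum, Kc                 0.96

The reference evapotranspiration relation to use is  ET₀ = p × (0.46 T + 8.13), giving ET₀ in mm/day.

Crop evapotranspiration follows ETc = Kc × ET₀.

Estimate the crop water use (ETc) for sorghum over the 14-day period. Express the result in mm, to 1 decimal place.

54.0 mm

ET₀ = 0.23 × (0.46 × 20.3 + 8.13) = 0.23 × 17.468 = 4.0176 mm/d
ETc = Kc × ET₀ = 0.96 × 4.0176 = 3.8569 mm/d
Over 14 days: 3.8569 × 14 = 53.997 mm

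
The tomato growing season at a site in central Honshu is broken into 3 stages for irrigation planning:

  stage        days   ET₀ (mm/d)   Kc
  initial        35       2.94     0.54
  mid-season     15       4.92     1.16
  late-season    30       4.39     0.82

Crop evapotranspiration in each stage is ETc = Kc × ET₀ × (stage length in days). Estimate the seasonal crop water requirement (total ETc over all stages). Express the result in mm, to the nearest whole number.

initial: 0.54 × 2.94 × 35 = 55.57 mm
mid-season: 1.16 × 4.92 × 15 = 85.61 mm
late-season: 0.82 × 4.39 × 30 = 107.99 mm
Seasonal total = 249.17 mm

249 mm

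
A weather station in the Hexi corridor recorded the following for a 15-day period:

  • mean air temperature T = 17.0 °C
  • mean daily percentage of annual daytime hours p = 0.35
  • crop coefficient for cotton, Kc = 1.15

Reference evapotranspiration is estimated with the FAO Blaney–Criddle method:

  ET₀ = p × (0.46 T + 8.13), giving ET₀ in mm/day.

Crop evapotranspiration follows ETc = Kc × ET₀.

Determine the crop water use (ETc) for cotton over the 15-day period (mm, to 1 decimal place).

96.3 mm

ET₀ = 0.35 × (0.46 × 17.0 + 8.13) = 0.35 × 15.950 = 5.5825 mm/d
ETc = Kc × ET₀ = 1.15 × 5.5825 = 6.4199 mm/d
Over 15 days: 6.4199 × 15 = 96.299 mm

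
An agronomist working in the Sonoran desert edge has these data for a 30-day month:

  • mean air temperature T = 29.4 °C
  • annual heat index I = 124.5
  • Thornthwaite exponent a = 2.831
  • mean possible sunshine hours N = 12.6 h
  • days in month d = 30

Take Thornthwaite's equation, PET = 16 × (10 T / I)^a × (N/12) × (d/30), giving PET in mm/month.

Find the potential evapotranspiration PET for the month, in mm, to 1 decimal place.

191.3 mm

10T/I = 10 × 29.4 / 124.5 = 2.3614
(10T/I)^a = 2.3614^2.831 = 11.3879
Uncorrected PET = 16 × 11.3879 = 182.206 mm
Correction = (N/12)(d/30) = (12.6/12)(30/30) = 1.0500
PET = 182.206 × 1.0500 = 191.316 mm/month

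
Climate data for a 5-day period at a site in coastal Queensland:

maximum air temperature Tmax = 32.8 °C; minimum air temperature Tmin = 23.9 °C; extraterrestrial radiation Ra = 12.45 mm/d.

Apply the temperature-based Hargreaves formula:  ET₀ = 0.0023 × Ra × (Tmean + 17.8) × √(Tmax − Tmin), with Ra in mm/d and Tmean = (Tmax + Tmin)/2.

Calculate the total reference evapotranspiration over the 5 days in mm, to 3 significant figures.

19.7 mm

Tmean = (32.8 + 23.9)/2 = 28.35 °C
ET₀ = 0.0023 × 12.45 × (28.35 + 17.8) × √8.9 = 0.0023 × 12.45 × 46.15 × 2.9833 = 3.9424 mm/d
Over 5 days: 3.9424 × 5 = 19.712 mm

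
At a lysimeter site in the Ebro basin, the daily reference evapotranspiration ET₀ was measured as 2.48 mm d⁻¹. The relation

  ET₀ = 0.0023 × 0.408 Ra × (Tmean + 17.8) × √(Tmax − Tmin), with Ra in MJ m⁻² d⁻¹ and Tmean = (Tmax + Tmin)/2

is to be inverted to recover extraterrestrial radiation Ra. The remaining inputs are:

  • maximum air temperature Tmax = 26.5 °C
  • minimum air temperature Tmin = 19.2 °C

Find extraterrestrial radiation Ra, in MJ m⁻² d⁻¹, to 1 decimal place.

24.1 MJ m⁻² d⁻¹

Tmean = (26.5+19.2)/2 = 22.85 °C; ΔT = 7.3
Ra = ET₀ / [0.0023 × 0.408 × (Tmean+17.8) × √ΔT]
   = 2.48 / (0.0023 × 0.408 × 40.65 × 2.7019) = 24.062 MJ m⁻² d⁻¹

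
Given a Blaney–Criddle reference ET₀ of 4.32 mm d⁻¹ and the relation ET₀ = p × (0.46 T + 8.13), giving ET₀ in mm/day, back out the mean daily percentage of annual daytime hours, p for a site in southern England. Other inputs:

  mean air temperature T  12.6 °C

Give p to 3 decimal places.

0.310

p = ET₀ / (0.46 T + 8.13) = 4.32 / (0.46 × 12.6 + 8.13) = 4.32 / 13.926 = 0.3102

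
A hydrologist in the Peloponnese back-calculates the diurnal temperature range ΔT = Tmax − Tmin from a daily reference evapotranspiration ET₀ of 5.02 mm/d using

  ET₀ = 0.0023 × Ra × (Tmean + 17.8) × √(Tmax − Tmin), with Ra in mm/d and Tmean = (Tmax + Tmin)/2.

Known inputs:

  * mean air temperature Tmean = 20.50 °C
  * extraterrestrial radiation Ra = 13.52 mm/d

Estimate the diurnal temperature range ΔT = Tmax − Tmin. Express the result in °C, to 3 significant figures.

√ΔT = ET₀ / [0.0023 × Ra × (Tmean+17.8)] = 5.02 / (0.0023 × 13.52 × 38.30) = 4.2150
ΔT = 4.2150² = 17.766 °C

17.8 °C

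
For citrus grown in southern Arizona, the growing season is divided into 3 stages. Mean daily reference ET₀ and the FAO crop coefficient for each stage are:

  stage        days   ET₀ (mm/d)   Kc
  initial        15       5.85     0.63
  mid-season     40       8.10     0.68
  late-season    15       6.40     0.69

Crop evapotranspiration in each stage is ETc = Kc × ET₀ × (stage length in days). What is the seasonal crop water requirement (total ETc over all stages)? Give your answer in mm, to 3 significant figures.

342 mm

initial: 0.63 × 5.85 × 15 = 55.28 mm
mid-season: 0.68 × 8.10 × 40 = 220.32 mm
late-season: 0.69 × 6.40 × 15 = 66.24 mm
Seasonal total = 341.84 mm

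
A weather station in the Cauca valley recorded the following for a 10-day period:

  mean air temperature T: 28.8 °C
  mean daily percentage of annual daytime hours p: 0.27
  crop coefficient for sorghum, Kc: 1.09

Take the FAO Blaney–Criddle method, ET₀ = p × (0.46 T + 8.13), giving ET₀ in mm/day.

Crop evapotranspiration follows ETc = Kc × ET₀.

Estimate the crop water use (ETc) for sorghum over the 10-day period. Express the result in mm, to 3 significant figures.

62.9 mm

ET₀ = 0.27 × (0.46 × 28.8 + 8.13) = 0.27 × 21.378 = 5.7721 mm/d
ETc = Kc × ET₀ = 1.09 × 5.7721 = 6.2916 mm/d
Over 10 days: 6.2916 × 10 = 62.916 mm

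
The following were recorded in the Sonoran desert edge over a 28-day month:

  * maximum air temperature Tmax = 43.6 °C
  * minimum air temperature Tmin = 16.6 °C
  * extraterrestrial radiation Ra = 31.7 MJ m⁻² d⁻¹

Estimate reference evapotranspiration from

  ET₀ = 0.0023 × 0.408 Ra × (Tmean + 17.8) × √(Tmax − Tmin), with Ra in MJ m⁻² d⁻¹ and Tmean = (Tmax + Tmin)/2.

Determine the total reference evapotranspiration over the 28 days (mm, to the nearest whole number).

207 mm

Tmean = (43.6 + 16.6)/2 = 30.10 °C
0.408 Ra = 0.408 × 31.7 = 12.9336 mm/d equivalent
ET₀ = 0.0023 × 12.9336 × (30.10 + 17.8) × √27.0 = 0.0023 × 12.9336 × 47.90 × 5.1962 = 7.4040 mm/d
Over 28 days: 7.4040 × 28 = 207.312 mm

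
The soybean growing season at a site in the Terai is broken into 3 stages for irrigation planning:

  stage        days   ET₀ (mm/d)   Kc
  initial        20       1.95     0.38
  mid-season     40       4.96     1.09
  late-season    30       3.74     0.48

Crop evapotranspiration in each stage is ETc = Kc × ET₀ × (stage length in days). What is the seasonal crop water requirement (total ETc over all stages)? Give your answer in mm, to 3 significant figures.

285 mm

initial: 0.38 × 1.95 × 20 = 14.82 mm
mid-season: 1.09 × 4.96 × 40 = 216.26 mm
late-season: 0.48 × 3.74 × 30 = 53.86 mm
Seasonal total = 284.94 mm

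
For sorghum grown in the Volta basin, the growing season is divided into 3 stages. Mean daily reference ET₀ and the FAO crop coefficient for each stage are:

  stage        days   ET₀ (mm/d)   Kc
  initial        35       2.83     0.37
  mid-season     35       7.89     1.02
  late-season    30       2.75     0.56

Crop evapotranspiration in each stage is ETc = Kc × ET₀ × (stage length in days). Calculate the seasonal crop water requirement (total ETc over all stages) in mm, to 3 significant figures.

365 mm

initial: 0.37 × 2.83 × 35 = 36.65 mm
mid-season: 1.02 × 7.89 × 35 = 281.67 mm
late-season: 0.56 × 2.75 × 30 = 46.20 mm
Seasonal total = 364.52 mm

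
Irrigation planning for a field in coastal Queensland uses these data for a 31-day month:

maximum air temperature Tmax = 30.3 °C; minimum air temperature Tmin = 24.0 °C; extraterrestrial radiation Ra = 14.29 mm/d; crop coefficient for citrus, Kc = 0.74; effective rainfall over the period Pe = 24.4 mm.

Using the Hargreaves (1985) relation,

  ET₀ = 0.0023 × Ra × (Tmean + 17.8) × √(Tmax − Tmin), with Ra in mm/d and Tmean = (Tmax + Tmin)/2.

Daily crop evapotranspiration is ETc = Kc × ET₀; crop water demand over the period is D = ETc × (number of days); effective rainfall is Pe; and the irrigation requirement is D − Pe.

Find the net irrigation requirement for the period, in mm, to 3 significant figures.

Tmean = (30.3 + 24.0)/2 = 27.15 °C
ET₀ = 0.0023 × 14.29 × (27.15 + 17.8) × √6.3 = 0.0023 × 14.29 × 44.95 × 2.5100 = 3.7082 mm/d
ETc = Kc × ET₀ = 0.74 × 3.7082 = 2.7441 mm/d
Crop demand D = ETc × 31 d = 2.7441 × 31 = 85.067 mm
D − Pe = 85.067 − 24.4 = 60.667 mm

60.7 mm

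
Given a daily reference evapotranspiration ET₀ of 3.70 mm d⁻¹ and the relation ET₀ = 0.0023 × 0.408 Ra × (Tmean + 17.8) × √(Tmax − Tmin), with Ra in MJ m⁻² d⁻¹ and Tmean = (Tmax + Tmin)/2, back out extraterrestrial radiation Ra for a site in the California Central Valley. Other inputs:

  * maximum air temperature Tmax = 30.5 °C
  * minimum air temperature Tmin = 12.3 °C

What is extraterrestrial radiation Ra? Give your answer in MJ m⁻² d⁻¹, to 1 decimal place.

23.6 MJ m⁻² d⁻¹

Tmean = (30.5+12.3)/2 = 21.40 °C; ΔT = 18.2
Ra = ET₀ / [0.0023 × 0.408 × (Tmean+17.8) × √ΔT]
   = 3.70 / (0.0023 × 0.408 × 39.20 × 4.2661) = 23.577 MJ m⁻² d⁻¹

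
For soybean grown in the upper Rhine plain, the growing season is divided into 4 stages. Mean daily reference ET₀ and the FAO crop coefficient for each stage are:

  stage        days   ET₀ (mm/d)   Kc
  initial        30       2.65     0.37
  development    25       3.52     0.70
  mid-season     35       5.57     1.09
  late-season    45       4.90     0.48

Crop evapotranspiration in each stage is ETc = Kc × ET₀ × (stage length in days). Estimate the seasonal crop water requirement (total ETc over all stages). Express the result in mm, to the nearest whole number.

409 mm

initial: 0.37 × 2.65 × 30 = 29.42 mm
development: 0.70 × 3.52 × 25 = 61.60 mm
mid-season: 1.09 × 5.57 × 35 = 212.50 mm
late-season: 0.48 × 4.90 × 45 = 105.84 mm
Seasonal total = 409.36 mm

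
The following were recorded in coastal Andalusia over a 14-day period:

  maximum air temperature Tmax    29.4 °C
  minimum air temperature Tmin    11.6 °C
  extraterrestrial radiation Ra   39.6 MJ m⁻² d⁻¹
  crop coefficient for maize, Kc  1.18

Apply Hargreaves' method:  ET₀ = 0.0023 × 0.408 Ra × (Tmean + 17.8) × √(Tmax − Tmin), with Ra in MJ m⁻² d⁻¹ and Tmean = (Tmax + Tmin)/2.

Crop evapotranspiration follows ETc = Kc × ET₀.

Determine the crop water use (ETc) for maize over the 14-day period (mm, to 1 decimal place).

99.2 mm

Tmean = (29.4 + 11.6)/2 = 20.50 °C
0.408 Ra = 0.408 × 39.6 = 16.1568 mm/d equivalent
ET₀ = 0.0023 × 16.1568 × (20.50 + 17.8) × √17.8 = 0.0023 × 16.1568 × 38.30 × 4.2190 = 6.0047 mm/d
ETc = Kc × ET₀ = 1.18 × 6.0047 = 7.0855 mm/d
Over 14 days: 7.0855 × 14 = 99.197 mm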